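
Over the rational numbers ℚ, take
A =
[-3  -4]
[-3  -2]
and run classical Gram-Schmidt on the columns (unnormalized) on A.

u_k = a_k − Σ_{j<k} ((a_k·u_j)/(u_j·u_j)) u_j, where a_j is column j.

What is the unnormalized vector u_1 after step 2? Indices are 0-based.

Step 1: u_0 = a_0 = (-3, -3).
Step 2: u_1 = a_1 − (1)·u_0 = (-1, 1).

u_1 = (-1, 1)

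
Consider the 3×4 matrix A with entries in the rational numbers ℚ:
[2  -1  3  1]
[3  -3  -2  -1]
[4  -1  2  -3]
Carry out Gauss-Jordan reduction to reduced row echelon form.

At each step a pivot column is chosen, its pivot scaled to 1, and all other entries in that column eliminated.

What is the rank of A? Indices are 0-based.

step 1: normalize row 0 (÷2) = (1, -1/2, 3/2, 1/2)
  row 1: subtract 3×row0 = (0, -3/2, -13/2, -5/2)
  row 2: subtract 4×row0 = (0, 1, -4, -5)
step 2: normalize row 1 (÷-3/2) = (0, 1, 13/3, 5/3)
  row 0: subtract -1/2×row1 = (1, 0, 11/3, 4/3)
  row 2: subtract 1×row1 = (0, 0, -25/3, -20/3)
step 3: normalize row 2 (÷-25/3) = (0, 0, 1, 4/5)
  row 0: subtract 11/3×row2 = (1, 0, 0, -8/5)
  row 1: subtract 13/3×row2 = (0, 1, 0, -9/5)

rank = 3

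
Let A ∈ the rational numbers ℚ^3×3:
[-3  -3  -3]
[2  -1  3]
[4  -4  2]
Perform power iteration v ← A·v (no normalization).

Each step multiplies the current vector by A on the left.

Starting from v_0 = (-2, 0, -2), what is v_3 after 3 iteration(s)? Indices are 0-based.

v_3 = (-276, 254, 256)

v_0 = (-2, 0, -2).
v_1 = A·v_0 = (12, -10, -12).
v_2 = A·v_1 = (30, -2, 64).
v_3 = A·v_2 = (-276, 254, 256).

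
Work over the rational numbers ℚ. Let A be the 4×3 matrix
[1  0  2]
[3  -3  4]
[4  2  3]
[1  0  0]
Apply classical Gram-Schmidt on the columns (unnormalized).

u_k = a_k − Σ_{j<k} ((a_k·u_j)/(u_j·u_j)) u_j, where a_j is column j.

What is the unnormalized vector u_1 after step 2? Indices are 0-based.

u_1 = (1/27, -26/9, 58/27, 1/27)

Step 1: u_0 = a_0 = (1, 3, 4, 1).
Step 2: u_1 = a_1 − (-1/27)·u_0 = (1/27, -26/9, 58/27, 1/27).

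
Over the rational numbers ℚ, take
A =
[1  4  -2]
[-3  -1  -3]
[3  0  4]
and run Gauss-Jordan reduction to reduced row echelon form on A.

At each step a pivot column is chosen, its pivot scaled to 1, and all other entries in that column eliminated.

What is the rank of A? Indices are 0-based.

pivot(0,0)=1: scale R0 → (1, 4, -2)
  clear (1,0): R1 −= (-3)R0 → (0, 11, -9)
  clear (2,0): R2 −= (3)R0 → (0, -12, 10)
pivot(1,1)=11: scale R1 → (0, 1, -9/11)
  clear (0,1): R0 −= (4)R1 → (1, 0, 14/11)
  clear (2,1): R2 −= (-12)R1 → (0, 0, 2/11)
pivot(2,2)=2/11: scale R2 → (0, 0, 1)
  clear (0,2): R0 −= (14/11)R2 → (1, 0, 0)
  clear (1,2): R1 −= (-9/11)R2 → (0, 1, 0)

rank = 3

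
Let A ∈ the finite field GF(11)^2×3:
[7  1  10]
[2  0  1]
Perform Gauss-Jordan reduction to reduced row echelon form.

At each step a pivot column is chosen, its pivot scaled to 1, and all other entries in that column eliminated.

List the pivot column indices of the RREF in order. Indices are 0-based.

pivot columns: 0, 1

pivot(0,0)=7: scale R0 → (1, 8, 3)
  clear (1,0): R1 −= (2)R0 → (0, 6, 6)
pivot(1,1)=6: scale R1 → (0, 1, 1)
  clear (0,1): R0 −= (8)R1 → (1, 0, 6)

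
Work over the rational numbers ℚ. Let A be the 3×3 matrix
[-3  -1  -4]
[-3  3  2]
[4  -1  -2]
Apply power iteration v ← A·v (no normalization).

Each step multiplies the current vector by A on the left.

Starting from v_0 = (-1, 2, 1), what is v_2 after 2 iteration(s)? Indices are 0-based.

v_2 = (30, 26, -7)

v_0 = (-1, 2, 1).
v_1 = A·v_0 = (-3, 11, -8).
v_2 = A·v_1 = (30, 26, -7).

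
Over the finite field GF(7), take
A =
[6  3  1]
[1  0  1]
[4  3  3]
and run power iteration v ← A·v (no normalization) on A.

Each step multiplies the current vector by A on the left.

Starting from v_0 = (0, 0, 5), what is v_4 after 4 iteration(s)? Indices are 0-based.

v_4 = (5, 4, 1)

v_0 = (0, 0, 5).
v_1 = A·v_0 = (5, 5, 1).
v_2 = A·v_1 = (4, 6, 3).
v_3 = A·v_2 = (3, 0, 1).
v_4 = A·v_3 = (5, 4, 1).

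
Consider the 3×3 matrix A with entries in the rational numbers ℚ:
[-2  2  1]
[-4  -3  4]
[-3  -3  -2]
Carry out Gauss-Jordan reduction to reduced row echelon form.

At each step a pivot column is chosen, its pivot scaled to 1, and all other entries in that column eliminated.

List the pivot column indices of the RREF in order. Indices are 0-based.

pivot(0,0)=-2: scale R0 → (1, -1, -1/2)
  clear (1,0): R1 −= (-4)R0 → (0, -7, 2)
  clear (2,0): R2 −= (-3)R0 → (0, -6, -7/2)
pivot(1,1)=-7: scale R1 → (0, 1, -2/7)
  clear (0,1): R0 −= (-1)R1 → (1, 0, -11/14)
  clear (2,1): R2 −= (-6)R1 → (0, 0, -73/14)
pivot(2,2)=-73/14: scale R2 → (0, 0, 1)
  clear (0,2): R0 −= (-11/14)R2 → (1, 0, 0)
  clear (1,2): R1 −= (-2/7)R2 → (0, 1, 0)

pivot columns: 0, 1, 2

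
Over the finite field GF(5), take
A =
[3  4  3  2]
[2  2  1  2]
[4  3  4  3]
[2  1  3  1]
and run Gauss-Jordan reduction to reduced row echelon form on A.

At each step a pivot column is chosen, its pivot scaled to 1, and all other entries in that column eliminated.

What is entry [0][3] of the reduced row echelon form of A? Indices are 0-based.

[1] R0 /= 3  ⇒  (1, 3, 1, 4)
     R1 -= 2·R0  ⇒  (0, 1, 4, 4)
     R2 -= 4·R0  ⇒  (0, 1, 0, 2)
     R3 -= 2·R0  ⇒  (0, 0, 1, 3)
[2] R1 /= 1  ⇒  (0, 1, 4, 4)
     R0 -= 3·R1  ⇒  (1, 0, 4, 2)
     R2 -= 1·R1  ⇒  (0, 0, 1, 3)
[3] R2 /= 1  ⇒  (0, 0, 1, 3)
     R0 -= 4·R2  ⇒  (1, 0, 0, 0)
     R1 -= 4·R2  ⇒  (0, 1, 0, 2)
     R3 -= 1·R2  ⇒  (0, 0, 0, 0)
column 3 empty below row 3

M[0][3] = 0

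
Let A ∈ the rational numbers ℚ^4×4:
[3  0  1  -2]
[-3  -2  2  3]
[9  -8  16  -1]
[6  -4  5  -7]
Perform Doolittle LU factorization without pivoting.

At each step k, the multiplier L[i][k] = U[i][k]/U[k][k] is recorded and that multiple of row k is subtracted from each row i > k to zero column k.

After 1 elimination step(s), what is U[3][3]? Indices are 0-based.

U[3][3] = -3

Step 1: pivot at (0,0) is 3.
  row1 ← row1 − (-1)·row0  ⇒  L[1][0]=-1, U row1=(0, -2, 3, 1)
  row2 ← row2 − (3)·row0  ⇒  L[2][0]=3, U row2=(0, -8, 13, 5)
  row3 ← row3 − (2)·row0  ⇒  L[3][0]=2, U row3=(0, -4, 3, -3)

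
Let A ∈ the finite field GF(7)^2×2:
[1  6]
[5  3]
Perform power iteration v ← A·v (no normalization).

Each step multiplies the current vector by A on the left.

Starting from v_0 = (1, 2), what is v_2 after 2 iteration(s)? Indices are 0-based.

v_2 = (2, 0)

v_0 = (1, 2).
v_1 = A·v_0 = (6, 4).
v_2 = A·v_1 = (2, 0).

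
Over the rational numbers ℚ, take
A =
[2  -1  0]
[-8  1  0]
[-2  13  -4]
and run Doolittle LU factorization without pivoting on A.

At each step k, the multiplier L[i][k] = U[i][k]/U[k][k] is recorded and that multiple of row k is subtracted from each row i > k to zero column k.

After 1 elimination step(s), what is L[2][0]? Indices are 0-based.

L[2][0] = -1

k=0: U[0][0]=2
  eliminate (1,0): mult=-4, new row 1: (0, -3, 0); set L[1][0]=-4
  eliminate (2,0): mult=-1, new row 2: (0, 12, -4); set L[2][0]=-1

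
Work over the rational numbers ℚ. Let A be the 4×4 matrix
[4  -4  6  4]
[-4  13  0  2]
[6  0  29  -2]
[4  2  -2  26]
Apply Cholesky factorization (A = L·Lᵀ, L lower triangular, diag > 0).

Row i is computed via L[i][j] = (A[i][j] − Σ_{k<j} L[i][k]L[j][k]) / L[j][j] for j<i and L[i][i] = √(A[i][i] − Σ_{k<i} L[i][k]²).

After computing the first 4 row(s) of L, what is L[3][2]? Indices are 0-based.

L[3][2] = -3

Step 1: L[0][0] = √(4) = 2.
  L[1][0] = (-4) / L[0][0] = -2.
Step 2: L[1][1] = √(9) = 3.
  L[2][0] = (6) / L[0][0] = 3.
  L[2][1] = (6) / L[1][1] = 2.
Step 3: L[2][2] = √(16) = 4.
  L[3][0] = (4) / L[0][0] = 2.
  L[3][1] = (6) / L[1][1] = 2.
  L[3][2] = (-12) / L[2][2] = -3.
Step 4: L[3][3] = √(9) = 3.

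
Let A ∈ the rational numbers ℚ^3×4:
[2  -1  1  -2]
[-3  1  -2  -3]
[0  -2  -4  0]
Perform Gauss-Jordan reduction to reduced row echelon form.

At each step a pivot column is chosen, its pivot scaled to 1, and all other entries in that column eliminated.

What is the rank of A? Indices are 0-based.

rank = 3

step 1: normalize row 0 (÷2) = (1, -1/2, 1/2, -1)
  row 1: subtract -3×row0 = (0, -1/2, -1/2, -6)
step 2: normalize row 1 (÷-1/2) = (0, 1, 1, 12)
  row 0: subtract -1/2×row1 = (1, 0, 1, 5)
  row 2: subtract -2×row1 = (0, 0, -2, 24)
step 3: normalize row 2 (÷-2) = (0, 0, 1, -12)
  row 0: subtract 1×row2 = (1, 0, 0, 17)
  row 1: subtract 1×row2 = (0, 1, 0, 24)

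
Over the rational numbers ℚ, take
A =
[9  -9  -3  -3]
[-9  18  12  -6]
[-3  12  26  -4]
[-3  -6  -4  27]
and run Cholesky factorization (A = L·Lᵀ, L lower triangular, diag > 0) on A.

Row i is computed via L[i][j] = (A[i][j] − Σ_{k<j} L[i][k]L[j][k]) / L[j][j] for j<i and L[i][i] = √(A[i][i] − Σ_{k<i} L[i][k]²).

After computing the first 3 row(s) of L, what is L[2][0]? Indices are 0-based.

L[2][0] = -1

Step 1: L[0][0] = √(9) = 3.
  L[1][0] = (-9) / L[0][0] = -3.
Step 2: L[1][1] = √(9) = 3.
  L[2][0] = (-3) / L[0][0] = -1.
  L[2][1] = (9) / L[1][1] = 3.
Step 3: L[2][2] = √(16) = 4.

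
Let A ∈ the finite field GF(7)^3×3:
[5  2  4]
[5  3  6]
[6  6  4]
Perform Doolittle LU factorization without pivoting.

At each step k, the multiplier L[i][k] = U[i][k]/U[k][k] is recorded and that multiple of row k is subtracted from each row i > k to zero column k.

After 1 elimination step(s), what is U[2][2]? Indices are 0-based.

k=0: U[0][0]=5
  eliminate (1,0): mult=1, new row 1: (0, 1, 2); set L[1][0]=1
  eliminate (2,0): mult=4, new row 2: (0, 5, 2); set L[2][0]=4

U[2][2] = 2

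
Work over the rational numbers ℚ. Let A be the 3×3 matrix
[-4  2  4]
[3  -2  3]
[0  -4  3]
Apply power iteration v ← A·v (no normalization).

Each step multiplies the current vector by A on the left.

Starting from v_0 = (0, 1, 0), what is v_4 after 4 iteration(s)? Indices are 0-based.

v_0 = (0, 1, 0).
v_1 = A·v_0 = (2, -2, -4).
v_2 = A·v_1 = (-28, -2, -4).
v_3 = A·v_2 = (92, -92, -4).
v_4 = A·v_3 = (-568, 448, 356).

v_4 = (-568, 448, 356)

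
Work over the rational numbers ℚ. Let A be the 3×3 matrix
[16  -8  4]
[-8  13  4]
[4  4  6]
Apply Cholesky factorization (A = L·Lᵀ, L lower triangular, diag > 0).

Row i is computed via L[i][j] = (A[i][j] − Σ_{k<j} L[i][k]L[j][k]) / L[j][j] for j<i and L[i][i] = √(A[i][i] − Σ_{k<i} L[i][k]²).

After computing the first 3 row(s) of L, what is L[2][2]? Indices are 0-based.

L[2][2] = 1

Step 1: L[0][0] = √(16) = 4.
  L[1][0] = (-8) / L[0][0] = -2.
Step 2: L[1][1] = √(9) = 3.
  L[2][0] = (4) / L[0][0] = 1.
  L[2][1] = (6) / L[1][1] = 2.
Step 3: L[2][2] = √(1) = 1.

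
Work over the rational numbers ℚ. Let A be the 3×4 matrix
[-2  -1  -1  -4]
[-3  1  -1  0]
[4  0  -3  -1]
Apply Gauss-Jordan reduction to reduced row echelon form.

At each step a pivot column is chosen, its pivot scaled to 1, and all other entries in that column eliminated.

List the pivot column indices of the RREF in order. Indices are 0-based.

pivot columns: 0, 1, 2

step 1: normalize row 0 (÷-2) = (1, 1/2, 1/2, 2)
  row 1: subtract -3×row0 = (0, 5/2, 1/2, 6)
  row 2: subtract 4×row0 = (0, -2, -5, -9)
step 2: normalize row 1 (÷5/2) = (0, 1, 1/5, 12/5)
  row 0: subtract 1/2×row1 = (1, 0, 2/5, 4/5)
  row 2: subtract -2×row1 = (0, 0, -23/5, -21/5)
step 3: normalize row 2 (÷-23/5) = (0, 0, 1, 21/23)
  row 0: subtract 2/5×row2 = (1, 0, 0, 10/23)
  row 1: subtract 1/5×row2 = (0, 1, 0, 51/23)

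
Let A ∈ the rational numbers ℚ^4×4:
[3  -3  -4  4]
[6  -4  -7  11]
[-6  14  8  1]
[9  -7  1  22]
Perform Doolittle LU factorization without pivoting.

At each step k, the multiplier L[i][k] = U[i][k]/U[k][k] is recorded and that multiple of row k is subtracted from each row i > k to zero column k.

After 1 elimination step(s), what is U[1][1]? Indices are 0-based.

k=0: U[0][0]=3
  eliminate (1,0): mult=2, new row 1: (0, 2, 1, 3); set L[1][0]=2
  eliminate (2,0): mult=-2, new row 2: (0, 8, 0, 9); set L[2][0]=-2
  eliminate (3,0): mult=3, new row 3: (0, 2, 13, 10); set L[3][0]=3

U[1][1] = 2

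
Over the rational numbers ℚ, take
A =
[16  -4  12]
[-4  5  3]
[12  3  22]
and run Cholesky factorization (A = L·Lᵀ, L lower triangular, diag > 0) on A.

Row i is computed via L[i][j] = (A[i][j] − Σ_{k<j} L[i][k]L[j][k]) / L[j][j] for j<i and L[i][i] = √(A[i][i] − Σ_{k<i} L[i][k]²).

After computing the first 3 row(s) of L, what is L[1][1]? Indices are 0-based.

Step 1: L[0][0] = √(16) = 4.
  L[1][0] = (-4) / L[0][0] = -1.
Step 2: L[1][1] = √(4) = 2.
  L[2][0] = (12) / L[0][0] = 3.
  L[2][1] = (6) / L[1][1] = 3.
Step 3: L[2][2] = √(4) = 2.

L[1][1] = 2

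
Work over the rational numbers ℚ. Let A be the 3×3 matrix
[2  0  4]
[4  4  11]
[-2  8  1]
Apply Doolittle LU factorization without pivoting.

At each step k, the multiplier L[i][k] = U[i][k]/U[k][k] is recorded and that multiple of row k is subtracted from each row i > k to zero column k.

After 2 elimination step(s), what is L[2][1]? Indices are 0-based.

Step 1: pivot at (0,0) is 2.
  row1 ← row1 − (2)·row0  ⇒  L[1][0]=2, U row1=(0, 4, 3)
  row2 ← row2 − (-1)·row0  ⇒  L[2][0]=-1, U row2=(0, 8, 5)
Step 2: pivot at (1,1) is 4.
  row2 ← row2 − (2)·row1  ⇒  L[2][1]=2, U row2=(0, 0, -1)

L[2][1] = 2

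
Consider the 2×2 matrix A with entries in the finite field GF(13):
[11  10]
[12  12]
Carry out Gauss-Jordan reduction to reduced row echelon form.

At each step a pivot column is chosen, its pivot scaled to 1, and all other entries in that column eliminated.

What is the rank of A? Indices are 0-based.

[1] R0 /= 11  ⇒  (1, 8)
     R1 -= 12·R0  ⇒  (0, 7)
[2] R1 /= 7  ⇒  (0, 1)
     R0 -= 8·R1  ⇒  (1, 0)

rank = 2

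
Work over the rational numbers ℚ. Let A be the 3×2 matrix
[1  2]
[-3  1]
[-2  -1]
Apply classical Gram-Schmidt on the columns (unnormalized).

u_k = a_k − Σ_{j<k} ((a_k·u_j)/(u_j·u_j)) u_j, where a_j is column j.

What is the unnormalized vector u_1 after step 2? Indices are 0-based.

Step 1: u_0 = a_0 = (1, -3, -2).
Step 2: u_1 = a_1 − (1/14)·u_0 = (27/14, 17/14, -6/7).

u_1 = (27/14, 17/14, -6/7)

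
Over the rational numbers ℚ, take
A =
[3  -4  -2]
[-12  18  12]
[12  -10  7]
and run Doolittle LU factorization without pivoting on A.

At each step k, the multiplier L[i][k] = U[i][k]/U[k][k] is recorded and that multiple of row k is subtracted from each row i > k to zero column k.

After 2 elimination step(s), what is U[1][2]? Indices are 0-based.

k=0: U[0][0]=3
  eliminate (1,0): mult=-4, new row 1: (0, 2, 4); set L[1][0]=-4
  eliminate (2,0): mult=4, new row 2: (0, 6, 15); set L[2][0]=4
k=1: U[1][1]=2
  eliminate (2,1): mult=3, new row 2: (0, 0, 3); set L[2][1]=3

U[1][2] = 4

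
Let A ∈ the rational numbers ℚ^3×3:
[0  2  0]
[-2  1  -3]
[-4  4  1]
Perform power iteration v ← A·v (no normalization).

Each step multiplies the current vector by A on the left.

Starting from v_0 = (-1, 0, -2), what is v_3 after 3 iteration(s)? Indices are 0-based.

v_3 = (4, -132, -22)

v_0 = (-1, 0, -2).
v_1 = A·v_0 = (0, 8, 2).
v_2 = A·v_1 = (16, 2, 34).
v_3 = A·v_2 = (4, -132, -22).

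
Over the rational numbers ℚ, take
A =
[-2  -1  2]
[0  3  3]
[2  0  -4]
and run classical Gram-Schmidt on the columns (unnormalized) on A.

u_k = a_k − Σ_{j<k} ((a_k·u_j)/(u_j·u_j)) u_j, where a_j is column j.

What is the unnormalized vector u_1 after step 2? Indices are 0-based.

u_1 = (-1/2, 3, -1/2)

Step 1: u_0 = a_0 = (-2, 0, 2).
Step 2: u_1 = a_1 − (1/4)·u_0 = (-1/2, 3, -1/2).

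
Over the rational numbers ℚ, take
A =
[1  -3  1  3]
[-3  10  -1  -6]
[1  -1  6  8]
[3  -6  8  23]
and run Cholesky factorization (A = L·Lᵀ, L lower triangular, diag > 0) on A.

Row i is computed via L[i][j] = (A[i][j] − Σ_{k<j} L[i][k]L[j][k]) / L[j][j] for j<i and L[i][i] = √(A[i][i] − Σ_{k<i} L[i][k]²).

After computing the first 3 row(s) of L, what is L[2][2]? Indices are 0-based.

Step 1: L[0][0] = √(1) = 1.
  L[1][0] = (-3) / L[0][0] = -3.
Step 2: L[1][1] = √(1) = 1.
  L[2][0] = (1) / L[0][0] = 1.
  L[2][1] = (2) / L[1][1] = 2.
Step 3: L[2][2] = √(1) = 1.

L[2][2] = 1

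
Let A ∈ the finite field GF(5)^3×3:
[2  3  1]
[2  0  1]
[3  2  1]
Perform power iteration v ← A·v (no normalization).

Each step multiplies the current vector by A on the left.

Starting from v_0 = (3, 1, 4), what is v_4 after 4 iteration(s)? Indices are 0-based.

v_0 = (3, 1, 4).
v_1 = A·v_0 = (3, 0, 0).
v_2 = A·v_1 = (1, 1, 4).
v_3 = A·v_2 = (4, 1, 4).
v_4 = A·v_3 = (0, 2, 3).

v_4 = (0, 2, 3)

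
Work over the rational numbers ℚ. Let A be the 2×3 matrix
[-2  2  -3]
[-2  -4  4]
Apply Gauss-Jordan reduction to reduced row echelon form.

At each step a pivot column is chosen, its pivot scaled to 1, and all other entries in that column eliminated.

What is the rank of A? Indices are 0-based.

[1] R0 /= -2  ⇒  (1, -1, 3/2)
     R1 -= -2·R0  ⇒  (0, -6, 7)
[2] R1 /= -6  ⇒  (0, 1, -7/6)
     R0 -= -1·R1  ⇒  (1, 0, 1/3)

rank = 2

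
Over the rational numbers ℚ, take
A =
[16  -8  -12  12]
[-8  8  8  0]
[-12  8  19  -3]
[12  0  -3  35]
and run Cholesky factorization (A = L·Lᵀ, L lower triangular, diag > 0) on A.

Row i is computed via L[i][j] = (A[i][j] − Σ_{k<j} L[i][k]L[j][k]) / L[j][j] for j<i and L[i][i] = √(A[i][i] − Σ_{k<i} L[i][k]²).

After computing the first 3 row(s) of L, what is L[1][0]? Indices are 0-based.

L[1][0] = -2

Step 1: L[0][0] = √(16) = 4.
  L[1][0] = (-8) / L[0][0] = -2.
Step 2: L[1][1] = √(4) = 2.
  L[2][0] = (-12) / L[0][0] = -3.
  L[2][1] = (2) / L[1][1] = 1.
Step 3: L[2][2] = √(9) = 3.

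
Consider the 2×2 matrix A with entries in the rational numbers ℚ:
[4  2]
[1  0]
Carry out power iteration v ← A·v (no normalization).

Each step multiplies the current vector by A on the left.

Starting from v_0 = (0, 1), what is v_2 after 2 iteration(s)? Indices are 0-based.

v_2 = (8, 2)

v_0 = (0, 1).
v_1 = A·v_0 = (2, 0).
v_2 = A·v_1 = (8, 2).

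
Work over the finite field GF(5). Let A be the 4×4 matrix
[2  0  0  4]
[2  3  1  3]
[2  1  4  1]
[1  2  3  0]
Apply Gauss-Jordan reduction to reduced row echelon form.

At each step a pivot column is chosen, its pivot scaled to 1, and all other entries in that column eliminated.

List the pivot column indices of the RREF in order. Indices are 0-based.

pivot columns: 0, 1, 2, 3

step 1: normalize row 0 (÷2) = (1, 0, 0, 2)
  row 1: subtract 2×row0 = (0, 3, 1, 4)
  row 2: subtract 2×row0 = (0, 1, 4, 2)
  row 3: subtract 1×row0 = (0, 2, 3, 3)
step 2: normalize row 1 (÷3) = (0, 1, 2, 3)
  row 2: subtract 1×row1 = (0, 0, 2, 4)
  row 3: subtract 2×row1 = (0, 0, 4, 2)
step 3: normalize row 2 (÷2) = (0, 0, 1, 2)
  row 1: subtract 2×row2 = (0, 1, 0, 4)
  row 3: subtract 4×row2 = (0, 0, 0, 4)
step 4: normalize row 3 (÷4) = (0, 0, 0, 1)
  row 0: subtract 2×row3 = (1, 0, 0, 0)
  row 1: subtract 4×row3 = (0, 1, 0, 0)
  row 2: subtract 2×row3 = (0, 0, 1, 0)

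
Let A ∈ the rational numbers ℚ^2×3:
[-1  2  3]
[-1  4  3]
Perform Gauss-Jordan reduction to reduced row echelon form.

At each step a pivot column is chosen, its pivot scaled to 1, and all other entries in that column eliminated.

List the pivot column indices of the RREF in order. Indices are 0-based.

pivot columns: 0, 1

[1] R0 /= -1  ⇒  (1, -2, -3)
     R1 -= -1·R0  ⇒  (0, 2, 0)
[2] R1 /= 2  ⇒  (0, 1, 0)
     R0 -= -2·R1  ⇒  (1, 0, -3)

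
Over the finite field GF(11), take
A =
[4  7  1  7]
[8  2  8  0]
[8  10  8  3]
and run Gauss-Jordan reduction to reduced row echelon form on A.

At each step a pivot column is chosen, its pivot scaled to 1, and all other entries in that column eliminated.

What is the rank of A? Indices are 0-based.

pivot(0,0)=4: scale R0 → (1, 10, 3, 10)
  clear (1,0): R1 −= (8)R0 → (0, 10, 6, 8)
  clear (2,0): R2 −= (8)R0 → (0, 7, 6, 0)
pivot(1,1)=10: scale R1 → (0, 1, 5, 3)
  clear (0,1): R0 −= (10)R1 → (1, 0, 8, 2)
  clear (2,1): R2 −= (7)R1 → (0, 0, 4, 1)
pivot(2,2)=4: scale R2 → (0, 0, 1, 3)
  clear (0,2): R0 −= (8)R2 → (1, 0, 0, 0)
  clear (1,2): R1 −= (5)R2 → (0, 1, 0, 10)

rank = 3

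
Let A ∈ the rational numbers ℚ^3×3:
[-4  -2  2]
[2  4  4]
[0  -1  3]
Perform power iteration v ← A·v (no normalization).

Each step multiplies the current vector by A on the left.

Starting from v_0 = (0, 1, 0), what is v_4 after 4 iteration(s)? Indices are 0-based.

v_4 = (30, -160, -87)

v_0 = (0, 1, 0).
v_1 = A·v_0 = (-2, 4, -1).
v_2 = A·v_1 = (-2, 8, -7).
v_3 = A·v_2 = (-22, 0, -29).
v_4 = A·v_3 = (30, -160, -87).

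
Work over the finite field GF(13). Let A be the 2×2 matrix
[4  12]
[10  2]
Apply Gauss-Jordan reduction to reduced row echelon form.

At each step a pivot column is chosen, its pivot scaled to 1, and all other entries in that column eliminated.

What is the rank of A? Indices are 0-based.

step 1: normalize row 0 (÷4) = (1, 3)
  row 1: subtract 10×row0 = (0, 11)
step 2: normalize row 1 (÷11) = (0, 1)
  row 0: subtract 3×row1 = (1, 0)

rank = 2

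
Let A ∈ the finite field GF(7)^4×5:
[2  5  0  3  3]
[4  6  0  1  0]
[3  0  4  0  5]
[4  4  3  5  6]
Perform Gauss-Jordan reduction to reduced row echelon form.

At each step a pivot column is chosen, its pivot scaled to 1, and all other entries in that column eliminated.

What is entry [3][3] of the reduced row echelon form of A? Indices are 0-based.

pivot(0,0)=2: scale R0 → (1, 6, 0, 5, 5)
  clear (1,0): R1 −= (4)R0 → (0, 3, 0, 2, 1)
  clear (2,0): R2 −= (3)R0 → (0, 3, 4, 6, 4)
  clear (3,0): R3 −= (4)R0 → (0, 1, 3, 6, 0)
pivot(1,1)=3: scale R1 → (0, 1, 0, 3, 5)
  clear (0,1): R0 −= (6)R1 → (1, 0, 0, 1, 3)
  clear (2,1): R2 −= (3)R1 → (0, 0, 4, 4, 3)
  clear (3,1): R3 −= (1)R1 → (0, 0, 3, 3, 2)
pivot(2,2)=4: scale R2 → (0, 0, 1, 1, 6)
  clear (3,2): R3 −= (3)R2 → (0, 0, 0, 0, 5)
col 3: no nonzero at/below row 3; advance.
pivot(3,4)=5: scale R3 → (0, 0, 0, 0, 1)
  clear (0,4): R0 −= (3)R3 → (1, 0, 0, 1, 0)
  clear (1,4): R1 −= (5)R3 → (0, 1, 0, 3, 0)
  clear (2,4): R2 −= (6)R3 → (0, 0, 1, 1, 0)

M[3][3] = 0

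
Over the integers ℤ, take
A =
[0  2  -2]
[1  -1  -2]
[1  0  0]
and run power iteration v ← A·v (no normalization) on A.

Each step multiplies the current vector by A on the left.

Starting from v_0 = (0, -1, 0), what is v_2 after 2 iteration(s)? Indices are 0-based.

v_2 = (2, -3, -2)

v_0 = (0, -1, 0).
v_1 = A·v_0 = (-2, 1, 0).
v_2 = A·v_1 = (2, -3, -2).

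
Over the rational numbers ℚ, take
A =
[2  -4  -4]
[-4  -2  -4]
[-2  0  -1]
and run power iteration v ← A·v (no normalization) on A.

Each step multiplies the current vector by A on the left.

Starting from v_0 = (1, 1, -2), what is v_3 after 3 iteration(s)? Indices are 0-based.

v_3 = (168, 88, 4)

v_0 = (1, 1, -2).
v_1 = A·v_0 = (6, 2, 0).
v_2 = A·v_1 = (4, -28, -12).
v_3 = A·v_2 = (168, 88, 4).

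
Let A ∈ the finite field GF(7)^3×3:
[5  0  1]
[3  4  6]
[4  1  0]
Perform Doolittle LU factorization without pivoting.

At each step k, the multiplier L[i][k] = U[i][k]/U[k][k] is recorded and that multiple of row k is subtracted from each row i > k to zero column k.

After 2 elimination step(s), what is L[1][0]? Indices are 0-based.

L[1][0] = 2

[col 0] pivot 5
  R1 -= 2*R0 → (0, 4, 4)  (L[1][0] := 2)
  R2 -= 5*R0 → (0, 1, 2)  (L[2][0] := 5)
[col 1] pivot 4
  R2 -= 2*R1 → (0, 0, 1)  (L[2][1] := 2)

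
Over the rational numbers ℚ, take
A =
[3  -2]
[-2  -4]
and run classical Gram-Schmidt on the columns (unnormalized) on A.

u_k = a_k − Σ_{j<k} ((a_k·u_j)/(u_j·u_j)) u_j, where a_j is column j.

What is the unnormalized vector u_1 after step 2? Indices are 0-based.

Step 1: u_0 = a_0 = (3, -2).
Step 2: u_1 = a_1 − (2/13)·u_0 = (-32/13, -48/13).

u_1 = (-32/13, -48/13)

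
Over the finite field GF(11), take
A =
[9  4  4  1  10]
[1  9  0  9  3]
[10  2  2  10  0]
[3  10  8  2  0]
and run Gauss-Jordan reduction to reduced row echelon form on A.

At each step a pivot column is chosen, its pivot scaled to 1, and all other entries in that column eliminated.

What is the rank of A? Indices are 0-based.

step 1: normalize row 0 (÷9) = (1, 9, 9, 5, 6)
  row 1: subtract 1×row0 = (0, 0, 2, 4, 8)
  row 2: subtract 10×row0 = (0, 0, 0, 4, 6)
  row 3: subtract 3×row0 = (0, 5, 3, 9, 4)
step 2: exchange rows 1,3
step 2: normalize row 1 (÷5) = (0, 1, 5, 4, 3)
  row 0: subtract 9×row1 = (1, 0, 8, 2, 1)
step 3: exchange rows 2,3
step 3: normalize row 2 (÷2) = (0, 0, 1, 2, 4)
  row 0: subtract 8×row2 = (1, 0, 0, 8, 2)
  row 1: subtract 5×row2 = (0, 1, 0, 5, 5)
step 4: normalize row 3 (÷4) = (0, 0, 0, 1, 7)
  row 0: subtract 8×row3 = (1, 0, 0, 0, 1)
  row 1: subtract 5×row3 = (0, 1, 0, 0, 3)
  row 2: subtract 2×row3 = (0, 0, 1, 0, 1)

rank = 4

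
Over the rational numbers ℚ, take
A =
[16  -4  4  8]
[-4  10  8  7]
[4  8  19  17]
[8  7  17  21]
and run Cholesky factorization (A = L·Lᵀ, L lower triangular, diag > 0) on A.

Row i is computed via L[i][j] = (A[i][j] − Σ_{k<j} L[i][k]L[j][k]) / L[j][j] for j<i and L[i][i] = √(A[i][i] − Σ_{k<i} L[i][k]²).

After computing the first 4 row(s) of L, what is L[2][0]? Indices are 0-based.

L[2][0] = 1

Step 1: L[0][0] = √(16) = 4.
  L[1][0] = (-4) / L[0][0] = -1.
Step 2: L[1][1] = √(9) = 3.
  L[2][0] = (4) / L[0][0] = 1.
  L[2][1] = (9) / L[1][1] = 3.
Step 3: L[2][2] = √(9) = 3.
  L[3][0] = (8) / L[0][0] = 2.
  L[3][1] = (9) / L[1][1] = 3.
  L[3][2] = (6) / L[2][2] = 2.
Step 4: L[3][3] = √(4) = 2.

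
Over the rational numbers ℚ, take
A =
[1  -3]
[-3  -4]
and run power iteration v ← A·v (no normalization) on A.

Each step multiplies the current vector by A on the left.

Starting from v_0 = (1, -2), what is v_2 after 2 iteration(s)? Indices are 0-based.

v_2 = (-8, -41)

v_0 = (1, -2).
v_1 = A·v_0 = (7, 5).
v_2 = A·v_1 = (-8, -41).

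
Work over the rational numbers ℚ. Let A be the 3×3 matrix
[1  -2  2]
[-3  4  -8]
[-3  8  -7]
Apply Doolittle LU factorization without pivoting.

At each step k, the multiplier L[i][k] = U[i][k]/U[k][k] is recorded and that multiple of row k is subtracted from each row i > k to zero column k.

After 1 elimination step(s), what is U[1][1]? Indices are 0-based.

[col 0] pivot 1
  R1 -= -3*R0 → (0, -2, -2)  (L[1][0] := -3)
  R2 -= -3*R0 → (0, 2, -1)  (L[2][0] := -3)

U[1][1] = -2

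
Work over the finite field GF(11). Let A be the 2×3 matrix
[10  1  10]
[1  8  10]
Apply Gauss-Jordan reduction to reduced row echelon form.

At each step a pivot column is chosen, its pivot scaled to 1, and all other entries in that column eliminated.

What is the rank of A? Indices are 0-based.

pivot(0,0)=10: scale R0 → (1, 10, 1)
  clear (1,0): R1 −= (1)R0 → (0, 9, 9)
pivot(1,1)=9: scale R1 → (0, 1, 1)
  clear (0,1): R0 −= (10)R1 → (1, 0, 2)

rank = 2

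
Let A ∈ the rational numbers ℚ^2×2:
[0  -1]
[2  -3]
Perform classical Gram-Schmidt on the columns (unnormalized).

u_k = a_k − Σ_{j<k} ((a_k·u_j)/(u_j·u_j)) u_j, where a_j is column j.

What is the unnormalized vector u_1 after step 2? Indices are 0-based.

u_1 = (-1, 0)

Step 1: u_0 = a_0 = (0, 2).
Step 2: u_1 = a_1 − (-3/2)·u_0 = (-1, 0).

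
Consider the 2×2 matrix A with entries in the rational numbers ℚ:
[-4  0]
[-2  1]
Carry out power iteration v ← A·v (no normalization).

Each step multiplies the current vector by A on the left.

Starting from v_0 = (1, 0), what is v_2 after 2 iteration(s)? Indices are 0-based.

v_2 = (16, 6)

v_0 = (1, 0).
v_1 = A·v_0 = (-4, -2).
v_2 = A·v_1 = (16, 6).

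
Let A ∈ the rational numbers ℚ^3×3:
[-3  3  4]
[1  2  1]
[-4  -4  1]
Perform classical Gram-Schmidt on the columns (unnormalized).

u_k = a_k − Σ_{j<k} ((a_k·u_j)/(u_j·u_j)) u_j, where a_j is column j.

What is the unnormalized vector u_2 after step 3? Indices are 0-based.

Step 1: u_0 = a_0 = (-3, 1, -4).
Step 2: u_1 = a_1 − (9/26)·u_0 = (105/26, 43/26, -34/13).
Step 3: u_2 = a_2 − (-15/26)·u_0 − (395/673)·u_1 = (-68/673, 408/673, 153/673).

u_2 = (-68/673, 408/673, 153/673)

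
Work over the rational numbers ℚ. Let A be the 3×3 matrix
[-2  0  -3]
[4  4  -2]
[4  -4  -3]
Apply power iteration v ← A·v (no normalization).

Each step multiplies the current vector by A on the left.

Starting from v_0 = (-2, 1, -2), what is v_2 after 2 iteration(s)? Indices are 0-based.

v_2 = (-2, 52, 58)

v_0 = (-2, 1, -2).
v_1 = A·v_0 = (10, 0, -6).
v_2 = A·v_1 = (-2, 52, 58).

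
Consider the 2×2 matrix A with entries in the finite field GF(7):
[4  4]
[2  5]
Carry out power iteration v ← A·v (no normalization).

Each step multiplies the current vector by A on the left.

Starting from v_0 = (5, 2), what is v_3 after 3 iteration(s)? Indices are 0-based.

v_3 = (6, 2)

v_0 = (5, 2).
v_1 = A·v_0 = (0, 6).
v_2 = A·v_1 = (3, 2).
v_3 = A·v_2 = (6, 2).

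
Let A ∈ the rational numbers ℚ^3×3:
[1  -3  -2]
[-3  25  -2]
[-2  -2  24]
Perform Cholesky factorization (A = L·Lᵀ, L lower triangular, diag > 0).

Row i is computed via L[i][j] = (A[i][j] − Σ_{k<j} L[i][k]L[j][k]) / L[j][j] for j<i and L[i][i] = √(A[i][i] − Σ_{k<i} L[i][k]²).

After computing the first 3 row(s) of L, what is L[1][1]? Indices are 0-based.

L[1][1] = 4

Step 1: L[0][0] = √(1) = 1.
  L[1][0] = (-3) / L[0][0] = -3.
Step 2: L[1][1] = √(16) = 4.
  L[2][0] = (-2) / L[0][0] = -2.
  L[2][1] = (-8) / L[1][1] = -2.
Step 3: L[2][2] = √(16) = 4.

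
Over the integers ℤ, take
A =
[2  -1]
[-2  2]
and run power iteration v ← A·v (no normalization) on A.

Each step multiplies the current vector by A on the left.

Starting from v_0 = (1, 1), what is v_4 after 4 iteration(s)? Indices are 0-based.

v_4 = (20, -28)

v_0 = (1, 1).
v_1 = A·v_0 = (1, 0).
v_2 = A·v_1 = (2, -2).
v_3 = A·v_2 = (6, -8).
v_4 = A·v_3 = (20, -28).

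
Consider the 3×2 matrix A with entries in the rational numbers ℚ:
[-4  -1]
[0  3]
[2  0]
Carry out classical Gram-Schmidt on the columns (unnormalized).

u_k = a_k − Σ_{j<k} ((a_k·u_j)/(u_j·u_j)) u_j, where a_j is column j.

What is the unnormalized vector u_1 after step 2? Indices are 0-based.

u_1 = (-1/5, 3, -2/5)

Step 1: u_0 = a_0 = (-4, 0, 2).
Step 2: u_1 = a_1 − (1/5)·u_0 = (-1/5, 3, -2/5).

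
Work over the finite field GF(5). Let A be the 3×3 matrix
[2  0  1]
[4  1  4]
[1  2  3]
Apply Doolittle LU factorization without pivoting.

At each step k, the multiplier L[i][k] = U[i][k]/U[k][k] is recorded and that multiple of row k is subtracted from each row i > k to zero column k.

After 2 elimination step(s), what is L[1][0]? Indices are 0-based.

k=0: U[0][0]=2
  eliminate (1,0): mult=2, new row 1: (0, 1, 2); set L[1][0]=2
  eliminate (2,0): mult=3, new row 2: (0, 2, 0); set L[2][0]=3
k=1: U[1][1]=1
  eliminate (2,1): mult=2, new row 2: (0, 0, 1); set L[2][1]=2

L[1][0] = 2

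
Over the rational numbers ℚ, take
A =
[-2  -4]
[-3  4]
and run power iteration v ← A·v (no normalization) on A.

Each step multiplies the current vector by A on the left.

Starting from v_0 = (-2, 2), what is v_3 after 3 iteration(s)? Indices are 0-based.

v_3 = (-176, 416)

v_0 = (-2, 2).
v_1 = A·v_0 = (-4, 14).
v_2 = A·v_1 = (-48, 68).
v_3 = A·v_2 = (-176, 416).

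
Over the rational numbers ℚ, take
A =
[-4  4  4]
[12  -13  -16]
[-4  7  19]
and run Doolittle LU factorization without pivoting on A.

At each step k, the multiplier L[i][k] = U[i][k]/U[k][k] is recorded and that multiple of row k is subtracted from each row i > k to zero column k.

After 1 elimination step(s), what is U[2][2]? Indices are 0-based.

[col 0] pivot -4
  R1 -= -3*R0 → (0, -1, -4)  (L[1][0] := -3)
  R2 -= 1*R0 → (0, 3, 15)  (L[2][0] := 1)

U[2][2] = 15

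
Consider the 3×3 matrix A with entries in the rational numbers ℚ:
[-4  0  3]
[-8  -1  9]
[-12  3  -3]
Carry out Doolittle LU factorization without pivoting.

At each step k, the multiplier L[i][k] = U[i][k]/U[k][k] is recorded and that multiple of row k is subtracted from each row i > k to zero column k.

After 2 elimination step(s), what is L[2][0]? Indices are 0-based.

Step 1: pivot at (0,0) is -4.
  row1 ← row1 − (2)·row0  ⇒  L[1][0]=2, U row1=(0, -1, 3)
  row2 ← row2 − (3)·row0  ⇒  L[2][0]=3, U row2=(0, 3, -12)
Step 2: pivot at (1,1) is -1.
  row2 ← row2 − (-3)·row1  ⇒  L[2][1]=-3, U row2=(0, 0, -3)

L[2][0] = 3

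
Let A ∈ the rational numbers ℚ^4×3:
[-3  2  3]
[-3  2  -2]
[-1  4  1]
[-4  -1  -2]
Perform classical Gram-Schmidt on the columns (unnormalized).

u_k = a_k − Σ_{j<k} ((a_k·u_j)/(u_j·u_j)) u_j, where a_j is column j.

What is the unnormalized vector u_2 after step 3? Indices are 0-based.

Step 1: u_0 = a_0 = (-3, -3, -1, -4).
Step 2: u_1 = a_1 − (-12/35)·u_0 = (34/35, 34/35, 128/35, -83/35).
Step 3: u_2 = a_2 − (4/35)·u_0 − (328/731)·u_1 = (125/43, -90/43, -385/731, -350/731).

u_2 = (125/43, -90/43, -385/731, -350/731)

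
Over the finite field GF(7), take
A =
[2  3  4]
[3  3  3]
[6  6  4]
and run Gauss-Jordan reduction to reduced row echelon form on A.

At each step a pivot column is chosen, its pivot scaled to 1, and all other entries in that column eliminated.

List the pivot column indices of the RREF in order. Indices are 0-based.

pivot columns: 0, 1, 2

step 1: normalize row 0 (÷2) = (1, 5, 2)
  row 1: subtract 3×row0 = (0, 2, 4)
  row 2: subtract 6×row0 = (0, 4, 6)
step 2: normalize row 1 (÷2) = (0, 1, 2)
  row 0: subtract 5×row1 = (1, 0, 6)
  row 2: subtract 4×row1 = (0, 0, 5)
step 3: normalize row 2 (÷5) = (0, 0, 1)
  row 0: subtract 6×row2 = (1, 0, 0)
  row 1: subtract 2×row2 = (0, 1, 0)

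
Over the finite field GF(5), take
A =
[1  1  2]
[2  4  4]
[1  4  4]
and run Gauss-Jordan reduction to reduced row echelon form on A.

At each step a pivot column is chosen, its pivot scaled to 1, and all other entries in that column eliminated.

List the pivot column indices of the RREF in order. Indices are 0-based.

pivot columns: 0, 1, 2

step 1: normalize row 0 (÷1) = (1, 1, 2)
  row 1: subtract 2×row0 = (0, 2, 0)
  row 2: subtract 1×row0 = (0, 3, 2)
step 2: normalize row 1 (÷2) = (0, 1, 0)
  row 0: subtract 1×row1 = (1, 0, 2)
  row 2: subtract 3×row1 = (0, 0, 2)
step 3: normalize row 2 (÷2) = (0, 0, 1)
  row 0: subtract 2×row2 = (1, 0, 0)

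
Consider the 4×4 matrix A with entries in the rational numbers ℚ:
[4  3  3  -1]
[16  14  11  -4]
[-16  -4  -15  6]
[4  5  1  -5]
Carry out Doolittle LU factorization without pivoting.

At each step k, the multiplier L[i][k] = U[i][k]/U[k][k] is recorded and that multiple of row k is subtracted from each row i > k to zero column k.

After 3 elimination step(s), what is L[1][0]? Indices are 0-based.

L[1][0] = 4

k=0: U[0][0]=4
  eliminate (1,0): mult=4, new row 1: (0, 2, -1, 0); set L[1][0]=4
  eliminate (2,0): mult=-4, new row 2: (0, 8, -3, 2); set L[2][0]=-4
  eliminate (3,0): mult=1, new row 3: (0, 2, -2, -4); set L[3][0]=1
k=1: U[1][1]=2
  eliminate (2,1): mult=4, new row 2: (0, 0, 1, 2); set L[2][1]=4
  eliminate (3,1): mult=1, new row 3: (0, 0, -1, -4); set L[3][1]=1
k=2: U[2][2]=1
  eliminate (3,2): mult=-1, new row 3: (0, 0, 0, -2); set L[3][2]=-1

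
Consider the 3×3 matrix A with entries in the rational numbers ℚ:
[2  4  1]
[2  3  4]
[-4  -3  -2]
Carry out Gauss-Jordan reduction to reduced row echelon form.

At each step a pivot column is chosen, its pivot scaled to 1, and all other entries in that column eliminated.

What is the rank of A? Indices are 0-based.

step 1: normalize row 0 (÷2) = (1, 2, 1/2)
  row 1: subtract 2×row0 = (0, -1, 3)
  row 2: subtract -4×row0 = (0, 5, 0)
step 2: normalize row 1 (÷-1) = (0, 1, -3)
  row 0: subtract 2×row1 = (1, 0, 13/2)
  row 2: subtract 5×row1 = (0, 0, 15)
step 3: normalize row 2 (÷15) = (0, 0, 1)
  row 0: subtract 13/2×row2 = (1, 0, 0)
  row 1: subtract -3×row2 = (0, 1, 0)

rank = 3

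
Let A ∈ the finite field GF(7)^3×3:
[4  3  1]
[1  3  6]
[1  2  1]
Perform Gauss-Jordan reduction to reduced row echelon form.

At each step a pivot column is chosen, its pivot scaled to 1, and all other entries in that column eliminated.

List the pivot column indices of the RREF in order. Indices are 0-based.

step 1: normalize row 0 (÷4) = (1, 6, 2)
  row 1: subtract 1×row0 = (0, 4, 4)
  row 2: subtract 1×row0 = (0, 3, 6)
step 2: normalize row 1 (÷4) = (0, 1, 1)
  row 0: subtract 6×row1 = (1, 0, 3)
  row 2: subtract 3×row1 = (0, 0, 3)
step 3: normalize row 2 (÷3) = (0, 0, 1)
  row 0: subtract 3×row2 = (1, 0, 0)
  row 1: subtract 1×row2 = (0, 1, 0)

pivot columns: 0, 1, 2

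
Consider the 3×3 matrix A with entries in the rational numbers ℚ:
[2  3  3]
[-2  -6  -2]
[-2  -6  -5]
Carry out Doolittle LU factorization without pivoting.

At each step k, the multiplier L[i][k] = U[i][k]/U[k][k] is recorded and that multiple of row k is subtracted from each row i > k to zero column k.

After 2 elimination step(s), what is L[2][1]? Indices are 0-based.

L[2][1] = 1

Step 1: pivot at (0,0) is 2.
  row1 ← row1 − (-1)·row0  ⇒  L[1][0]=-1, U row1=(0, -3, 1)
  row2 ← row2 − (-1)·row0  ⇒  L[2][0]=-1, U row2=(0, -3, -2)
Step 2: pivot at (1,1) is -3.
  row2 ← row2 − (1)·row1  ⇒  L[2][1]=1, U row2=(0, 0, -3)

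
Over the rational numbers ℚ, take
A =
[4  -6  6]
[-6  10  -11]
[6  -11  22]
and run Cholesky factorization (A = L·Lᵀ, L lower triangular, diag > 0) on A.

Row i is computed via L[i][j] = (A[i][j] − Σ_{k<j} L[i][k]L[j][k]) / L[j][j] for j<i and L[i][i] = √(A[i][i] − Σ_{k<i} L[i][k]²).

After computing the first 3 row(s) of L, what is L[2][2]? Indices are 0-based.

L[2][2] = 3

Step 1: L[0][0] = √(4) = 2.
  L[1][0] = (-6) / L[0][0] = -3.
Step 2: L[1][1] = √(1) = 1.
  L[2][0] = (6) / L[0][0] = 3.
  L[2][1] = (-2) / L[1][1] = -2.
Step 3: L[2][2] = √(9) = 3.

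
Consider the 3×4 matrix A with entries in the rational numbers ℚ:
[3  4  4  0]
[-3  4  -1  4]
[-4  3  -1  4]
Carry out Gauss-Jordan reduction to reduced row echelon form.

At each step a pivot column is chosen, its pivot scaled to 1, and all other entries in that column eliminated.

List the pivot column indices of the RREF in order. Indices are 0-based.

pivot columns: 0, 1, 2

[1] R0 /= 3  ⇒  (1, 4/3, 4/3, 0)
     R1 -= -3·R0  ⇒  (0, 8, 3, 4)
     R2 -= -4·R0  ⇒  (0, 25/3, 13/3, 4)
[2] R1 /= 8  ⇒  (0, 1, 3/8, 1/2)
     R0 -= 4/3·R1  ⇒  (1, 0, 5/6, -2/3)
     R2 -= 25/3·R1  ⇒  (0, 0, 29/24, -1/6)
[3] R2 /= 29/24  ⇒  (0, 0, 1, -4/29)
     R0 -= 5/6·R2  ⇒  (1, 0, 0, -16/29)
     R1 -= 3/8·R2  ⇒  (0, 1, 0, 16/29)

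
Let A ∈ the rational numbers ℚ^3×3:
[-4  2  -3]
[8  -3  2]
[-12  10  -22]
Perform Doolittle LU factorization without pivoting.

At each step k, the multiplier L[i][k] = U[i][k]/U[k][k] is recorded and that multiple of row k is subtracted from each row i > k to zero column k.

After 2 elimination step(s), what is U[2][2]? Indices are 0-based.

U[2][2] = 3

Step 1: pivot at (0,0) is -4.
  row1 ← row1 − (-2)·row0  ⇒  L[1][0]=-2, U row1=(0, 1, -4)
  row2 ← row2 − (3)·row0  ⇒  L[2][0]=3, U row2=(0, 4, -13)
Step 2: pivot at (1,1) is 1.
  row2 ← row2 − (4)·row1  ⇒  L[2][1]=4, U row2=(0, 0, 3)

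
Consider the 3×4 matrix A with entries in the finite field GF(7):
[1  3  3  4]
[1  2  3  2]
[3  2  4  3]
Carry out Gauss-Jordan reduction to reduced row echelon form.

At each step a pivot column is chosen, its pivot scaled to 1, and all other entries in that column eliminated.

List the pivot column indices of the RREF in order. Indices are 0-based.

step 1: normalize row 0 (÷1) = (1, 3, 3, 4)
  row 1: subtract 1×row0 = (0, 6, 0, 5)
  row 2: subtract 3×row0 = (0, 0, 2, 5)
step 2: normalize row 1 (÷6) = (0, 1, 0, 2)
  row 0: subtract 3×row1 = (1, 0, 3, 5)
step 3: normalize row 2 (÷2) = (0, 0, 1, 6)
  row 0: subtract 3×row2 = (1, 0, 0, 1)

pivot columns: 0, 1, 2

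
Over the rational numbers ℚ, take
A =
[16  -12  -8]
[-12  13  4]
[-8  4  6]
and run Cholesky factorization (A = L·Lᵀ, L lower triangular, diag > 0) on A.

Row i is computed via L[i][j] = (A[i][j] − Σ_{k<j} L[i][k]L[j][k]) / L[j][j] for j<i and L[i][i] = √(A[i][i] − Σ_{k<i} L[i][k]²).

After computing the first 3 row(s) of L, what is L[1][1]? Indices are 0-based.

Step 1: L[0][0] = √(16) = 4.
  L[1][0] = (-12) / L[0][0] = -3.
Step 2: L[1][1] = √(4) = 2.
  L[2][0] = (-8) / L[0][0] = -2.
  L[2][1] = (-2) / L[1][1] = -1.
Step 3: L[2][2] = √(1) = 1.

L[1][1] = 2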